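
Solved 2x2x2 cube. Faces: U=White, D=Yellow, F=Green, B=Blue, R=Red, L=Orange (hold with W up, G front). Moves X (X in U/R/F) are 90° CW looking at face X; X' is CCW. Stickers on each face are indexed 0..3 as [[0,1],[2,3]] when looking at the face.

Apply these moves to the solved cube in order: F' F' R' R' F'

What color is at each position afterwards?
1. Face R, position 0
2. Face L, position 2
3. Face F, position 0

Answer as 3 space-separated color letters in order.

After move 1 (F'): F=GGGG U=WWRR R=YRYR D=OOYY L=OWOW
After move 2 (F'): F=GGGG U=WWYY R=OROR D=WWYY L=OROR
After move 3 (R'): R=RROO U=WBYB F=GWGY D=WGYG B=YBWB
After move 4 (R'): R=RORO U=WWYY F=GBGB D=WWYY B=GBGB
After move 5 (F'): F=BBGG U=WWRR R=WOWO D=RRYY L=OYOY
Query 1: R[0] = W
Query 2: L[2] = O
Query 3: F[0] = B

Answer: W O B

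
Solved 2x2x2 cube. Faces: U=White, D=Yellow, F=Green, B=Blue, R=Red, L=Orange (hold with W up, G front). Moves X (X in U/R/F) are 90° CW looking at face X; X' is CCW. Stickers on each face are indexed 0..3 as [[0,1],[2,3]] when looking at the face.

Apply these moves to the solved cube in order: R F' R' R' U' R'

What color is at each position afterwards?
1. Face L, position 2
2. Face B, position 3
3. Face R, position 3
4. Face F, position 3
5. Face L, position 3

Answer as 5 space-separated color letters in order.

Answer: O B R R W

Derivation:
After move 1 (R): R=RRRR U=WGWG F=GYGY D=YBYB B=WBWB
After move 2 (F'): F=YYGG U=WGRR R=BRYR D=OOYB L=OGOW
After move 3 (R'): R=RRBY U=WWRW F=YGGR D=OYYG B=BBOB
After move 4 (R'): R=RYRB U=WORB F=YWGW D=OGYR B=GBYB
After move 5 (U'): U=OBWR F=OGGW R=YWRB B=RYYB L=GBOW
After move 6 (R'): R=WBYR U=OYWR F=OBGR D=OGYW B=RYGB
Query 1: L[2] = O
Query 2: B[3] = B
Query 3: R[3] = R
Query 4: F[3] = R
Query 5: L[3] = W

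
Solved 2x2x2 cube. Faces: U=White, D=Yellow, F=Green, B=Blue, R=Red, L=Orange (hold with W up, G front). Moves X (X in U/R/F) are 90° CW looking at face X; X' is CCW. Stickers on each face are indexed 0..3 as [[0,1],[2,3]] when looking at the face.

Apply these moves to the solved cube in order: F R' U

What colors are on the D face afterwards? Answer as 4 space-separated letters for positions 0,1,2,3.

After move 1 (F): F=GGGG U=WWOO R=WRWR D=RRYY L=OYOY
After move 2 (R'): R=RRWW U=WBOB F=GWGO D=RGYG B=YBRB
After move 3 (U): U=OWBB F=RRGO R=YBWW B=OYRB L=GWOY
Query: D face = RGYG

Answer: R G Y G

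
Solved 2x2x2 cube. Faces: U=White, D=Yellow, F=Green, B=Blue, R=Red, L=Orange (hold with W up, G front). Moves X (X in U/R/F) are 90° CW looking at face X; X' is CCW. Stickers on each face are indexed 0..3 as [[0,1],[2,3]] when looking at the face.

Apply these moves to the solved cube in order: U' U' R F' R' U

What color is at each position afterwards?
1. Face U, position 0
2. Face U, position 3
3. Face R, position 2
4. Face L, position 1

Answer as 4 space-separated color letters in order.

After move 1 (U'): U=WWWW F=OOGG R=GGRR B=RRBB L=BBOO
After move 2 (U'): U=WWWW F=BBGG R=OORR B=GGBB L=RROO
After move 3 (R): R=RORO U=WBWG F=BYGY D=YBYG B=WGWB
After move 4 (F'): F=YYBG U=WBRR R=BOYO D=ROYG L=RGOW
After move 5 (R'): R=OOBY U=WWRW F=YBBR D=RYYG B=GGOB
After move 6 (U): U=RWWW F=OOBR R=GGBY B=RGOB L=YBOW
Query 1: U[0] = R
Query 2: U[3] = W
Query 3: R[2] = B
Query 4: L[1] = B

Answer: R W B B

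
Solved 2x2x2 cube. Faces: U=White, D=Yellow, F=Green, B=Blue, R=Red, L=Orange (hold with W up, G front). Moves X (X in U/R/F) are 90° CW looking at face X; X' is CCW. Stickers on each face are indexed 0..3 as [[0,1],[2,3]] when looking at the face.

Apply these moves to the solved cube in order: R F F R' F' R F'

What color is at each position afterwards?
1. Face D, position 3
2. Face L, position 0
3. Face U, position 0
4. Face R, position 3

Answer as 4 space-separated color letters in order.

After move 1 (R): R=RRRR U=WGWG F=GYGY D=YBYB B=WBWB
After move 2 (F): F=GGYY U=WGOO R=WRGR D=RRYB L=OYOB
After move 3 (F): F=YGYG U=WGBY R=OROR D=GWYB L=OROR
After move 4 (R'): R=RROO U=WWBW F=YGYY D=GGYG B=BBWB
After move 5 (F'): F=GYYY U=WWRO R=GRGO D=RRYG L=OWOB
After move 6 (R): R=GGOR U=WYRY F=GRYG D=RWYB B=OBWB
After move 7 (F'): F=RGGY U=WYGO R=WGRR D=WBYB L=OYOR
Query 1: D[3] = B
Query 2: L[0] = O
Query 3: U[0] = W
Query 4: R[3] = R

Answer: B O W R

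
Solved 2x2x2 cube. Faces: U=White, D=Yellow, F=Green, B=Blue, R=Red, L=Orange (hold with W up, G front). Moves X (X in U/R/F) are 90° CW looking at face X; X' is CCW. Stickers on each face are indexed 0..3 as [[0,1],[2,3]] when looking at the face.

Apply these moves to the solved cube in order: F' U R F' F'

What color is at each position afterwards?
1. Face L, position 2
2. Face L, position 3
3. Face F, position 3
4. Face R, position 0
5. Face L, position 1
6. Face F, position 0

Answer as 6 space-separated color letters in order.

After move 1 (F'): F=GGGG U=WWRR R=YRYR D=OOYY L=OWOW
After move 2 (U): U=RWRW F=YRGG R=BBYR B=OWBB L=GGOW
After move 3 (R): R=YBRB U=RRRG F=YOGY D=OBYO B=WWWB
After move 4 (F'): F=OYYG U=RRYR R=BBOB D=GWYO L=GGOR
After move 5 (F'): F=YGOY U=RRBO R=WBGB D=GRYO L=GROY
Query 1: L[2] = O
Query 2: L[3] = Y
Query 3: F[3] = Y
Query 4: R[0] = W
Query 5: L[1] = R
Query 6: F[0] = Y

Answer: O Y Y W R Y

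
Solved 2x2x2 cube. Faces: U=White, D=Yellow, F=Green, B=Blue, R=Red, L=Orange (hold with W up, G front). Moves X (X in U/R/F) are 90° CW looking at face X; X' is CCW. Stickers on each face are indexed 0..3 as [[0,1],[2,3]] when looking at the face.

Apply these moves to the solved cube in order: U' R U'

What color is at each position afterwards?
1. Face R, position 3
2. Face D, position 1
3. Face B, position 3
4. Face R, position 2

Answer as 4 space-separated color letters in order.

After move 1 (U'): U=WWWW F=OOGG R=GGRR B=RRBB L=BBOO
After move 2 (R): R=RGRG U=WOWG F=OYGY D=YBYR B=WRWB
After move 3 (U'): U=OGWW F=BBGY R=OYRG B=RGWB L=WROO
Query 1: R[3] = G
Query 2: D[1] = B
Query 3: B[3] = B
Query 4: R[2] = R

Answer: G B B R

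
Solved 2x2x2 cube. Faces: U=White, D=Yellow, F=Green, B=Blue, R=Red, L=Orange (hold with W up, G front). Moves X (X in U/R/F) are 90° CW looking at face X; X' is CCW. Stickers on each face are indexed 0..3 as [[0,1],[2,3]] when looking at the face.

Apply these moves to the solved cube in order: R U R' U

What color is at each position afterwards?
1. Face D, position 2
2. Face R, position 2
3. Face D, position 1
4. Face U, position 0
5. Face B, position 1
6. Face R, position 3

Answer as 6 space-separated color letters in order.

Answer: Y W R G Y R

Derivation:
After move 1 (R): R=RRRR U=WGWG F=GYGY D=YBYB B=WBWB
After move 2 (U): U=WWGG F=RRGY R=WBRR B=OOWB L=GYOO
After move 3 (R'): R=BRWR U=WWGO F=RWGG D=YRYY B=BOBB
After move 4 (U): U=GWOW F=BRGG R=BOWR B=GYBB L=RWOO
Query 1: D[2] = Y
Query 2: R[2] = W
Query 3: D[1] = R
Query 4: U[0] = G
Query 5: B[1] = Y
Query 6: R[3] = R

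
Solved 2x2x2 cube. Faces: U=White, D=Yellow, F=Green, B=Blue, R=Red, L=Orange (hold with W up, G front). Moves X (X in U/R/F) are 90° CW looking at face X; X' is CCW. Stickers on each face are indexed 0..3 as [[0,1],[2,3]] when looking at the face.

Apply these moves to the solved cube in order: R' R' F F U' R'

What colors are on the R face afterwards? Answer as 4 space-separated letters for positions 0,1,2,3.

After move 1 (R'): R=RRRR U=WBWB F=GWGW D=YGYG B=YBYB
After move 2 (R'): R=RRRR U=WYWY F=GBGB D=YWYW B=GBGB
After move 3 (F): F=GGBB U=WYOO R=WRYR D=RRYW L=OYOW
After move 4 (F): F=BGBG U=WYWY R=OROR D=YWYW L=OROR
After move 5 (U'): U=YYWW F=ORBG R=BGOR B=ORGB L=GBOR
After move 6 (R'): R=GRBO U=YGWO F=OYBW D=YRYG B=WRWB
Query: R face = GRBO

Answer: G R B O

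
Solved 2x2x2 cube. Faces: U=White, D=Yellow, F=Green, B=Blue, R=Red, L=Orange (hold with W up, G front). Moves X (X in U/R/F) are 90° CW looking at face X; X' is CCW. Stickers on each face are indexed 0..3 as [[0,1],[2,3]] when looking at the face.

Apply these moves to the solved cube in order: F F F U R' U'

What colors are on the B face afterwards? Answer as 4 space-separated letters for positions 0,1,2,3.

Answer: B R O B

Derivation:
After move 1 (F): F=GGGG U=WWOO R=WRWR D=RRYY L=OYOY
After move 2 (F): F=GGGG U=WWYY R=OROR D=WWYY L=OROR
After move 3 (F): F=GGGG U=WWRR R=YRYR D=OOYY L=OWOW
After move 4 (U): U=RWRW F=YRGG R=BBYR B=OWBB L=GGOW
After move 5 (R'): R=BRBY U=RBRO F=YWGW D=ORYG B=YWOB
After move 6 (U'): U=BORR F=GGGW R=YWBY B=BROB L=YWOW
Query: B face = BROB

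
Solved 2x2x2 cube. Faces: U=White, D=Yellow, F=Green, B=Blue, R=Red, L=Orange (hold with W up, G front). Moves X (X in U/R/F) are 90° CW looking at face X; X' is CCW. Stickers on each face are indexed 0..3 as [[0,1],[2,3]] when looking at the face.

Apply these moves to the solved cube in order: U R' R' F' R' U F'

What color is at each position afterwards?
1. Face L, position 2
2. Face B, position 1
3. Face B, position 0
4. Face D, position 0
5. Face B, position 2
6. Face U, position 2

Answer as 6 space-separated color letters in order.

Answer: O Y G Y O W

Derivation:
After move 1 (U): U=WWWW F=RRGG R=BBRR B=OOBB L=GGOO
After move 2 (R'): R=BRBR U=WBWO F=RWGW D=YRYG B=YOYB
After move 3 (R'): R=RRBB U=WYWY F=RBGO D=YWYW B=GORB
After move 4 (F'): F=BORG U=WYRB R=WRYB D=GOYW L=GYOW
After move 5 (R'): R=RBWY U=WRRG F=BYRB D=GOYG B=WOOB
After move 6 (U): U=RWGR F=RBRB R=WOWY B=GYOB L=BYOW
After move 7 (F'): F=BBRR U=RWWW R=OOGY D=YWYG L=BROG
Query 1: L[2] = O
Query 2: B[1] = Y
Query 3: B[0] = G
Query 4: D[0] = Y
Query 5: B[2] = O
Query 6: U[2] = W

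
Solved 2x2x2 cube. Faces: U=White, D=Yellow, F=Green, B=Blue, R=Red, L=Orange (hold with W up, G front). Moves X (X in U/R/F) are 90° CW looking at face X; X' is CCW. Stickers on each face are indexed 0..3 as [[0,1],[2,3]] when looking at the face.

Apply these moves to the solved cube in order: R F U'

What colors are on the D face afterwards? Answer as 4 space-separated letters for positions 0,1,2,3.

After move 1 (R): R=RRRR U=WGWG F=GYGY D=YBYB B=WBWB
After move 2 (F): F=GGYY U=WGOO R=WRGR D=RRYB L=OYOB
After move 3 (U'): U=GOWO F=OYYY R=GGGR B=WRWB L=WBOB
Query: D face = RRYB

Answer: R R Y B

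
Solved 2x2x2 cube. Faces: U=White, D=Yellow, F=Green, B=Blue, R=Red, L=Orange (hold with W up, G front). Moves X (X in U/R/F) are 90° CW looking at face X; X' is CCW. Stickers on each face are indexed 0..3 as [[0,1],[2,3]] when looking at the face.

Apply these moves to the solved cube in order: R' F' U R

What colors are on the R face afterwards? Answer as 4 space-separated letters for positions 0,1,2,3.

Answer: Y Y R B

Derivation:
After move 1 (R'): R=RRRR U=WBWB F=GWGW D=YGYG B=YBYB
After move 2 (F'): F=WWGG U=WBRR R=GRYR D=OOYG L=OBOW
After move 3 (U): U=RWRB F=GRGG R=YBYR B=OBYB L=WWOW
After move 4 (R): R=YYRB U=RRRG F=GOGG D=OYYO B=BBWB
Query: R face = YYRB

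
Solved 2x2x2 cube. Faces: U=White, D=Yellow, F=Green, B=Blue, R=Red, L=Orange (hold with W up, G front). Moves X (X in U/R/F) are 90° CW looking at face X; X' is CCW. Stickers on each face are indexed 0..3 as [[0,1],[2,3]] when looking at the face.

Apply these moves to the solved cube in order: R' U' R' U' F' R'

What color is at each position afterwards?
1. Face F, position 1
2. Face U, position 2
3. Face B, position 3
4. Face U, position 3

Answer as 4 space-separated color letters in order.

Answer: R O B W

Derivation:
After move 1 (R'): R=RRRR U=WBWB F=GWGW D=YGYG B=YBYB
After move 2 (U'): U=BBWW F=OOGW R=GWRR B=RRYB L=YBOO
After move 3 (R'): R=WRGR U=BYWR F=OBGW D=YOYW B=GRGB
After move 4 (U'): U=YRBW F=YBGW R=OBGR B=WRGB L=GROO
After move 5 (F'): F=BWYG U=YROG R=OBYR D=ROYW L=GWOB
After move 6 (R'): R=BROY U=YGOW F=BRYG D=RWYG B=WROB
Query 1: F[1] = R
Query 2: U[2] = O
Query 3: B[3] = B
Query 4: U[3] = W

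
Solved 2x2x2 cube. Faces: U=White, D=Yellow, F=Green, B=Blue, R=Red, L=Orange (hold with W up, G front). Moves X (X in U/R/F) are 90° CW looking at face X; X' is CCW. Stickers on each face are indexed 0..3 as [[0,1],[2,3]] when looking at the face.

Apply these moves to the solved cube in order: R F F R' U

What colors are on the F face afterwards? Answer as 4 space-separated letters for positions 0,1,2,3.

Answer: R R Y Y

Derivation:
After move 1 (R): R=RRRR U=WGWG F=GYGY D=YBYB B=WBWB
After move 2 (F): F=GGYY U=WGOO R=WRGR D=RRYB L=OYOB
After move 3 (F): F=YGYG U=WGBY R=OROR D=GWYB L=OROR
After move 4 (R'): R=RROO U=WWBW F=YGYY D=GGYG B=BBWB
After move 5 (U): U=BWWW F=RRYY R=BBOO B=ORWB L=YGOR
Query: F face = RRYY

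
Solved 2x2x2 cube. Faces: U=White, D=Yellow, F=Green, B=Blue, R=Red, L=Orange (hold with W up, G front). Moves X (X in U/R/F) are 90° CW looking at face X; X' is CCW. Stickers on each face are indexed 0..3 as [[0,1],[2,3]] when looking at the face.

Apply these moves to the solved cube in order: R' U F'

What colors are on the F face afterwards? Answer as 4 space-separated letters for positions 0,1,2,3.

After move 1 (R'): R=RRRR U=WBWB F=GWGW D=YGYG B=YBYB
After move 2 (U): U=WWBB F=RRGW R=YBRR B=OOYB L=GWOO
After move 3 (F'): F=RWRG U=WWYR R=GBYR D=WOYG L=GBOB
Query: F face = RWRG

Answer: R W R G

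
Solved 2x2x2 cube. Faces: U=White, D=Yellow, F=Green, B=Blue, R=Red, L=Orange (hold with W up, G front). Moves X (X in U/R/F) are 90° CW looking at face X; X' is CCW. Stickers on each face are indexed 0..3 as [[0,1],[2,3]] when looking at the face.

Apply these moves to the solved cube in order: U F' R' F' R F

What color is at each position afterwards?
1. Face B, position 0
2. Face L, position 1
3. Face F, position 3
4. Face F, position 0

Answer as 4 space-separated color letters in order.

After move 1 (U): U=WWWW F=RRGG R=BBRR B=OOBB L=GGOO
After move 2 (F'): F=RGRG U=WWBR R=YBYR D=GOYY L=GWOW
After move 3 (R'): R=BRYY U=WBBO F=RWRR D=GGYG B=YOOB
After move 4 (F'): F=WRRR U=WBBY R=GRGY D=WWYG L=GOOB
After move 5 (R): R=GGYR U=WRBR F=WWRG D=WOYY B=YOBB
After move 6 (F): F=RWGW U=WRBO R=BGRR D=YGYY L=GWOO
Query 1: B[0] = Y
Query 2: L[1] = W
Query 3: F[3] = W
Query 4: F[0] = R

Answer: Y W W R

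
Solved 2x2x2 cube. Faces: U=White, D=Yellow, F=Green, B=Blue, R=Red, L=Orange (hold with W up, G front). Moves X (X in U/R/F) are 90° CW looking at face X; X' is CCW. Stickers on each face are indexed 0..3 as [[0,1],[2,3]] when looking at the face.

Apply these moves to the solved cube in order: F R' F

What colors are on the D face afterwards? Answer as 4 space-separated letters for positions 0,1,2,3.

After move 1 (F): F=GGGG U=WWOO R=WRWR D=RRYY L=OYOY
After move 2 (R'): R=RRWW U=WBOB F=GWGO D=RGYG B=YBRB
After move 3 (F): F=GGOW U=WBYY R=ORBW D=WRYG L=OROG
Query: D face = WRYG

Answer: W R Y G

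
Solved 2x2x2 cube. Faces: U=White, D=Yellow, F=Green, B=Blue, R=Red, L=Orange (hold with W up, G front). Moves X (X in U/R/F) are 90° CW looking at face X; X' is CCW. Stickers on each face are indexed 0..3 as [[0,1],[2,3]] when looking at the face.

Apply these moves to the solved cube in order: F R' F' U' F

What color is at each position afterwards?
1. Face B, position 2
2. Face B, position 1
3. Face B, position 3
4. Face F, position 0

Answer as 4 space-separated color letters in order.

Answer: R R B G

Derivation:
After move 1 (F): F=GGGG U=WWOO R=WRWR D=RRYY L=OYOY
After move 2 (R'): R=RRWW U=WBOB F=GWGO D=RGYG B=YBRB
After move 3 (F'): F=WOGG U=WBRW R=GRRW D=YYYG L=OBOO
After move 4 (U'): U=BWWR F=OBGG R=WORW B=GRRB L=YBOO
After move 5 (F): F=GOGB U=BWOB R=WORW D=RWYG L=YYOY
Query 1: B[2] = R
Query 2: B[1] = R
Query 3: B[3] = B
Query 4: F[0] = G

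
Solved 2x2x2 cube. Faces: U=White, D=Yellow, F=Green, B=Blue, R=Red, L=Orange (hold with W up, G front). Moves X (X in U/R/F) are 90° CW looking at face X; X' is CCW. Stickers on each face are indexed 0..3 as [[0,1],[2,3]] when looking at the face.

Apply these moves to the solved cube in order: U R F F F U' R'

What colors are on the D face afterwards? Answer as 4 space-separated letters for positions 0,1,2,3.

Answer: G G Y G

Derivation:
After move 1 (U): U=WWWW F=RRGG R=BBRR B=OOBB L=GGOO
After move 2 (R): R=RBRB U=WRWG F=RYGY D=YBYO B=WOWB
After move 3 (F): F=GRYY U=WROG R=WBGB D=RRYO L=GYOB
After move 4 (F): F=YGYR U=WRBY R=OBGB D=GWYO L=GROR
After move 5 (F): F=YYRG U=WRRR R=BBYB D=GOYO L=GGOW
After move 6 (U'): U=RRWR F=GGRG R=YYYB B=BBWB L=WOOW
After move 7 (R'): R=YBYY U=RWWB F=GRRR D=GGYG B=OBOB
Query: D face = GGYG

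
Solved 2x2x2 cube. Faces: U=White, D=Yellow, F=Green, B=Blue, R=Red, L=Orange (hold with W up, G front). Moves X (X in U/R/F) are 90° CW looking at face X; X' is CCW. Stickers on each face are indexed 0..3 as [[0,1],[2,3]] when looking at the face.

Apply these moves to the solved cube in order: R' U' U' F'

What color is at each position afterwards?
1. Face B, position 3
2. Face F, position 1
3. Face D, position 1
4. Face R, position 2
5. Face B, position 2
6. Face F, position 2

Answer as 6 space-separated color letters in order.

Answer: B W O Y Y Y

Derivation:
After move 1 (R'): R=RRRR U=WBWB F=GWGW D=YGYG B=YBYB
After move 2 (U'): U=BBWW F=OOGW R=GWRR B=RRYB L=YBOO
After move 3 (U'): U=BWBW F=YBGW R=OORR B=GWYB L=RROO
After move 4 (F'): F=BWYG U=BWOR R=GOYR D=ROYG L=RWOB
Query 1: B[3] = B
Query 2: F[1] = W
Query 3: D[1] = O
Query 4: R[2] = Y
Query 5: B[2] = Y
Query 6: F[2] = Y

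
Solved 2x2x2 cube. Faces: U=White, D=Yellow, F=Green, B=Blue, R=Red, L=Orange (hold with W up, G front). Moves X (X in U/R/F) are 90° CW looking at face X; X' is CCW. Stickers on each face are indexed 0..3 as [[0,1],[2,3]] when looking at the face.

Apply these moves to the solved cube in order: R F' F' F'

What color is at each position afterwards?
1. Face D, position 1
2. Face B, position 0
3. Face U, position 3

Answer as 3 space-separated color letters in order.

After move 1 (R): R=RRRR U=WGWG F=GYGY D=YBYB B=WBWB
After move 2 (F'): F=YYGG U=WGRR R=BRYR D=OOYB L=OGOW
After move 3 (F'): F=YGYG U=WGBY R=OROR D=GWYB L=OROR
After move 4 (F'): F=GGYY U=WGOO R=WRGR D=RRYB L=OYOB
Query 1: D[1] = R
Query 2: B[0] = W
Query 3: U[3] = O

Answer: R W O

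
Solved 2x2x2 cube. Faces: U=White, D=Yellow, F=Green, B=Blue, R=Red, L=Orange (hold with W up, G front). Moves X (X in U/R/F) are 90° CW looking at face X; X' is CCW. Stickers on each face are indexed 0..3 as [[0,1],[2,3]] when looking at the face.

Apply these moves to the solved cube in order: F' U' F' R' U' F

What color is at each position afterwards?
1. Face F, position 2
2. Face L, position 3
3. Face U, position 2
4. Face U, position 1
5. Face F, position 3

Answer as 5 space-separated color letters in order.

After move 1 (F'): F=GGGG U=WWRR R=YRYR D=OOYY L=OWOW
After move 2 (U'): U=WRWR F=OWGG R=GGYR B=YRBB L=BBOW
After move 3 (F'): F=WGOG U=WRGY R=OGOR D=BWYY L=BROW
After move 4 (R'): R=GROO U=WBGY F=WROY D=BGYG B=YRWB
After move 5 (U'): U=BYWG F=BROY R=WROO B=GRWB L=YROW
After move 6 (F): F=OBYR U=BYWR R=WRGO D=OWYG L=YBOG
Query 1: F[2] = Y
Query 2: L[3] = G
Query 3: U[2] = W
Query 4: U[1] = Y
Query 5: F[3] = R

Answer: Y G W Y R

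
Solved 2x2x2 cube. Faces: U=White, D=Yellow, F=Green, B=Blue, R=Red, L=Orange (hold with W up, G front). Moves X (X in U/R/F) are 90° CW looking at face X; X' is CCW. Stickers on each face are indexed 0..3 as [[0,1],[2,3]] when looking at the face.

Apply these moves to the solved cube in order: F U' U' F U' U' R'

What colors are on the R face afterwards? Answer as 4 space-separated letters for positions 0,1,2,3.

Answer: R R W W

Derivation:
After move 1 (F): F=GGGG U=WWOO R=WRWR D=RRYY L=OYOY
After move 2 (U'): U=WOWO F=OYGG R=GGWR B=WRBB L=BBOY
After move 3 (U'): U=OOWW F=BBGG R=OYWR B=GGBB L=WROY
After move 4 (F): F=GBGB U=OOYR R=WYWR D=WOYY L=WROR
After move 5 (U'): U=OROY F=WRGB R=GBWR B=WYBB L=GGOR
After move 6 (U'): U=RYOO F=GGGB R=WRWR B=GBBB L=WYOR
After move 7 (R'): R=RRWW U=RBOG F=GYGO D=WGYB B=YBOB
Query: R face = RRWW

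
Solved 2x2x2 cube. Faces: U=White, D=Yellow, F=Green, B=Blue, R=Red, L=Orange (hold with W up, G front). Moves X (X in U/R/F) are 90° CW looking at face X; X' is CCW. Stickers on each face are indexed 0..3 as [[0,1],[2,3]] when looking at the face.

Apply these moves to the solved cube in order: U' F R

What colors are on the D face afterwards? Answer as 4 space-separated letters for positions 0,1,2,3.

Answer: R B Y R

Derivation:
After move 1 (U'): U=WWWW F=OOGG R=GGRR B=RRBB L=BBOO
After move 2 (F): F=GOGO U=WWOB R=WGWR D=RGYY L=BYOY
After move 3 (R): R=WWRG U=WOOO F=GGGY D=RBYR B=BRWB
Query: D face = RBYR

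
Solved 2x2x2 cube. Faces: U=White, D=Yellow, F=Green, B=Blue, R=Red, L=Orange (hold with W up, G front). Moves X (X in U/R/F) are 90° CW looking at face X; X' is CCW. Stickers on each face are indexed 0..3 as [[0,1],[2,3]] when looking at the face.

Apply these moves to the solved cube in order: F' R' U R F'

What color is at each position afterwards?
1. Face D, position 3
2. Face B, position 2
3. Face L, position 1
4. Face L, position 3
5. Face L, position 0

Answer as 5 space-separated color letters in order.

Answer: O W R B G

Derivation:
After move 1 (F'): F=GGGG U=WWRR R=YRYR D=OOYY L=OWOW
After move 2 (R'): R=RRYY U=WBRB F=GWGR D=OGYG B=YBOB
After move 3 (U): U=RWBB F=RRGR R=YBYY B=OWOB L=GWOW
After move 4 (R): R=YYYB U=RRBR F=RGGG D=OOYO B=BWWB
After move 5 (F'): F=GGRG U=RRYY R=OYOB D=WWYO L=GROB
Query 1: D[3] = O
Query 2: B[2] = W
Query 3: L[1] = R
Query 4: L[3] = B
Query 5: L[0] = G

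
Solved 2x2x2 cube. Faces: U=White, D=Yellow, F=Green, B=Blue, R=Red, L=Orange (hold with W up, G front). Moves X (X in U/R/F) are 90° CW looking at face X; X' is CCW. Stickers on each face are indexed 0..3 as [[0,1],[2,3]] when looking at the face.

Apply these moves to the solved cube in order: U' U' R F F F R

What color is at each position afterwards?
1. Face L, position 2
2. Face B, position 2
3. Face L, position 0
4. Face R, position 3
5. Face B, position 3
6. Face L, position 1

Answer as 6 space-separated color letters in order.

After move 1 (U'): U=WWWW F=OOGG R=GGRR B=RRBB L=BBOO
After move 2 (U'): U=WWWW F=BBGG R=OORR B=GGBB L=RROO
After move 3 (R): R=RORO U=WBWG F=BYGY D=YBYG B=WGWB
After move 4 (F): F=GBYY U=WBOR R=WOGO D=RRYG L=RYOB
After move 5 (F): F=YGYB U=WBBY R=OORO D=GWYG L=RROR
After move 6 (F): F=YYBG U=WBRR R=BOYO D=ROYG L=RGOW
After move 7 (R): R=YBOO U=WYRG F=YOBG D=RWYW B=RGBB
Query 1: L[2] = O
Query 2: B[2] = B
Query 3: L[0] = R
Query 4: R[3] = O
Query 5: B[3] = B
Query 6: L[1] = G

Answer: O B R O B G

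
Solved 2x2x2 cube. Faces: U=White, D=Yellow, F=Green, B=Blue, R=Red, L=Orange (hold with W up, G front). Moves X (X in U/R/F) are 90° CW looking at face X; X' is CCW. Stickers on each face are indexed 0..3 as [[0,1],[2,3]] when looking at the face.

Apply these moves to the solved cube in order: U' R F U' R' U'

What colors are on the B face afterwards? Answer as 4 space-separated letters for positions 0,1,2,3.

After move 1 (U'): U=WWWW F=OOGG R=GGRR B=RRBB L=BBOO
After move 2 (R): R=RGRG U=WOWG F=OYGY D=YBYR B=WRWB
After move 3 (F): F=GOYY U=WOOB R=WGGG D=RRYR L=BYOB
After move 4 (U'): U=OBWO F=BYYY R=GOGG B=WGWB L=WROB
After move 5 (R'): R=OGGG U=OWWW F=BBYO D=RYYY B=RGRB
After move 6 (U'): U=WWOW F=WRYO R=BBGG B=OGRB L=RGOB
Query: B face = OGRB

Answer: O G R B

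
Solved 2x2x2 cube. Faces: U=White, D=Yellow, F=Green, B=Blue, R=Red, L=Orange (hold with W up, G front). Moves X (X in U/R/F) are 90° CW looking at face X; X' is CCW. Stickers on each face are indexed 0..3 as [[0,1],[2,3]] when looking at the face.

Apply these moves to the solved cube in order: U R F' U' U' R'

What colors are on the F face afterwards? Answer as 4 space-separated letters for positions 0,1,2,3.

Answer: W R R W

Derivation:
After move 1 (U): U=WWWW F=RRGG R=BBRR B=OOBB L=GGOO
After move 2 (R): R=RBRB U=WRWG F=RYGY D=YBYO B=WOWB
After move 3 (F'): F=YYRG U=WRRR R=BBYB D=GOYO L=GGOW
After move 4 (U'): U=RRWR F=GGRG R=YYYB B=BBWB L=WOOW
After move 5 (U'): U=RRRW F=WORG R=GGYB B=YYWB L=BBOW
After move 6 (R'): R=GBGY U=RWRY F=WRRW D=GOYG B=OYOB
Query: F face = WRRW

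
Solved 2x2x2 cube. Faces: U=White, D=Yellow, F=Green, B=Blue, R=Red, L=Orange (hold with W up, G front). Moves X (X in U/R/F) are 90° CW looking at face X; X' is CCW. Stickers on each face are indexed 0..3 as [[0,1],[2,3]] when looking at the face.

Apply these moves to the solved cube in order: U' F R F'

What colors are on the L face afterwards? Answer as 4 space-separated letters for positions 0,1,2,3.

After move 1 (U'): U=WWWW F=OOGG R=GGRR B=RRBB L=BBOO
After move 2 (F): F=GOGO U=WWOB R=WGWR D=RGYY L=BYOY
After move 3 (R): R=WWRG U=WOOO F=GGGY D=RBYR B=BRWB
After move 4 (F'): F=GYGG U=WOWR R=BWRG D=YYYR L=BOOO
Query: L face = BOOO

Answer: B O O O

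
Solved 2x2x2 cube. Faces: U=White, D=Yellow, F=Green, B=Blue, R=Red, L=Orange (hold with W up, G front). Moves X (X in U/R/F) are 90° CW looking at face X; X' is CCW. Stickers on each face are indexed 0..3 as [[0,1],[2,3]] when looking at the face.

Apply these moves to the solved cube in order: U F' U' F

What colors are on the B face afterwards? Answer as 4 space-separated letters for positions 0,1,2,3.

Answer: Y B B B

Derivation:
After move 1 (U): U=WWWW F=RRGG R=BBRR B=OOBB L=GGOO
After move 2 (F'): F=RGRG U=WWBR R=YBYR D=GOYY L=GWOW
After move 3 (U'): U=WRWB F=GWRG R=RGYR B=YBBB L=OOOW
After move 4 (F): F=RGGW U=WRWO R=WGBR D=YRYY L=OGOO
Query: B face = YBBB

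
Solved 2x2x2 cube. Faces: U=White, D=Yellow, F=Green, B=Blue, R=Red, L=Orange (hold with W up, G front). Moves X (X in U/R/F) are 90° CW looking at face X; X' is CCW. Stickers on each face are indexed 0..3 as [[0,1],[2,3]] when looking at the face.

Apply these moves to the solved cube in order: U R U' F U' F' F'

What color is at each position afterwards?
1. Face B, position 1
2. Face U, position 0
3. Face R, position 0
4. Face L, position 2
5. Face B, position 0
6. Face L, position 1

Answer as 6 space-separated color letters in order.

Answer: Y G B O W W

Derivation:
After move 1 (U): U=WWWW F=RRGG R=BBRR B=OOBB L=GGOO
After move 2 (R): R=RBRB U=WRWG F=RYGY D=YBYO B=WOWB
After move 3 (U'): U=RGWW F=GGGY R=RYRB B=RBWB L=WOOO
After move 4 (F): F=GGYG U=RGOO R=WYWB D=RRYO L=WYOB
After move 5 (U'): U=GORO F=WYYG R=GGWB B=WYWB L=RBOB
After move 6 (F'): F=YGWY U=GOGW R=RGRB D=BBYO L=ROOR
After move 7 (F'): F=GYYW U=GORR R=BGBB D=ORYO L=RWOG
Query 1: B[1] = Y
Query 2: U[0] = G
Query 3: R[0] = B
Query 4: L[2] = O
Query 5: B[0] = W
Query 6: L[1] = W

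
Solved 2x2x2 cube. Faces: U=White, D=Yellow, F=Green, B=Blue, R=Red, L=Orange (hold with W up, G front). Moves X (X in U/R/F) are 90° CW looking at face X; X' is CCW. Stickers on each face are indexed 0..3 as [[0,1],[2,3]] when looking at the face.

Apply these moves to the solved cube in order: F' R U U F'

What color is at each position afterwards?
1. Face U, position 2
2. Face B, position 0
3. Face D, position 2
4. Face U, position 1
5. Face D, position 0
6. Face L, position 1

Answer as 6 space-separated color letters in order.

After move 1 (F'): F=GGGG U=WWRR R=YRYR D=OOYY L=OWOW
After move 2 (R): R=YYRR U=WGRG F=GOGY D=OBYB B=RBWB
After move 3 (U): U=RWGG F=YYGY R=RBRR B=OWWB L=GOOW
After move 4 (U): U=GRGW F=RBGY R=OWRR B=GOWB L=YYOW
After move 5 (F'): F=BYRG U=GROR R=BWOR D=YWYB L=YWOG
Query 1: U[2] = O
Query 2: B[0] = G
Query 3: D[2] = Y
Query 4: U[1] = R
Query 5: D[0] = Y
Query 6: L[1] = W

Answer: O G Y R Y W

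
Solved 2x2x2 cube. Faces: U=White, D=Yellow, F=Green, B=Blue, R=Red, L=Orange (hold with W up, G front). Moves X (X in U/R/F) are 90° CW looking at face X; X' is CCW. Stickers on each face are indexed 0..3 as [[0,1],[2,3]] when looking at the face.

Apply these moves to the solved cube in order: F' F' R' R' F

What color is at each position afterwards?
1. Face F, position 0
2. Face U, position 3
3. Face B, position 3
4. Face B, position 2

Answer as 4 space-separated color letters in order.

Answer: G R B G

Derivation:
After move 1 (F'): F=GGGG U=WWRR R=YRYR D=OOYY L=OWOW
After move 2 (F'): F=GGGG U=WWYY R=OROR D=WWYY L=OROR
After move 3 (R'): R=RROO U=WBYB F=GWGY D=WGYG B=YBWB
After move 4 (R'): R=RORO U=WWYY F=GBGB D=WWYY B=GBGB
After move 5 (F): F=GGBB U=WWRR R=YOYO D=RRYY L=OWOW
Query 1: F[0] = G
Query 2: U[3] = R
Query 3: B[3] = B
Query 4: B[2] = G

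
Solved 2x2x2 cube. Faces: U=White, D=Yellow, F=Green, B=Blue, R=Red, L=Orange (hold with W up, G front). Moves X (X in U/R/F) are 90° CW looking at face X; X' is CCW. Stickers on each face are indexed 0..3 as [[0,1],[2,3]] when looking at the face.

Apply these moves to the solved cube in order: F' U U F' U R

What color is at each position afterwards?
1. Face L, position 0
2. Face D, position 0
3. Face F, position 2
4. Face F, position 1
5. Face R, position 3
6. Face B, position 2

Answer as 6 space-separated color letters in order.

After move 1 (F'): F=GGGG U=WWRR R=YRYR D=OOYY L=OWOW
After move 2 (U): U=RWRW F=YRGG R=BBYR B=OWBB L=GGOW
After move 3 (U): U=RRWW F=BBGG R=OWYR B=GGBB L=YROW
After move 4 (F'): F=BGBG U=RROY R=OWOR D=RWYY L=YWOW
After move 5 (U): U=ORYR F=OWBG R=GGOR B=YWBB L=BGOW
After move 6 (R): R=OGRG U=OWYG F=OWBY D=RBYY B=RWRB
Query 1: L[0] = B
Query 2: D[0] = R
Query 3: F[2] = B
Query 4: F[1] = W
Query 5: R[3] = G
Query 6: B[2] = R

Answer: B R B W G R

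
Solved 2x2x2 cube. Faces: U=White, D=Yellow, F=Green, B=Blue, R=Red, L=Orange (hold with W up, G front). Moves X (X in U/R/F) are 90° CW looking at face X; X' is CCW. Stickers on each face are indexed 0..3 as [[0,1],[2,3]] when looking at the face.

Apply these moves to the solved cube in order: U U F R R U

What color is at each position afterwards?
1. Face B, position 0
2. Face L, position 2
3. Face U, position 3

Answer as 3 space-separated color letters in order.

After move 1 (U): U=WWWW F=RRGG R=BBRR B=OOBB L=GGOO
After move 2 (U): U=WWWW F=BBGG R=OORR B=GGBB L=RROO
After move 3 (F): F=GBGB U=WWOR R=WOWR D=ROYY L=RYOY
After move 4 (R): R=WWRO U=WBOB F=GOGY D=RBYG B=RGWB
After move 5 (R): R=RWOW U=WOOY F=GBGG D=RWYR B=BGBB
After move 6 (U): U=OWYO F=RWGG R=BGOW B=RYBB L=GBOY
Query 1: B[0] = R
Query 2: L[2] = O
Query 3: U[3] = O

Answer: R O O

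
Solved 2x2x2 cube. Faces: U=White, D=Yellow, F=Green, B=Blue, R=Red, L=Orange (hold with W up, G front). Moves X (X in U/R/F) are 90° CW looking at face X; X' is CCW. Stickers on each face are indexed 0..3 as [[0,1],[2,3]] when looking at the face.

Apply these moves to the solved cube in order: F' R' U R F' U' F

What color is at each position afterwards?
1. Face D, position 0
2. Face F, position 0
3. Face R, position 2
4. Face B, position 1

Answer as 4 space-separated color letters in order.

After move 1 (F'): F=GGGG U=WWRR R=YRYR D=OOYY L=OWOW
After move 2 (R'): R=RRYY U=WBRB F=GWGR D=OGYG B=YBOB
After move 3 (U): U=RWBB F=RRGR R=YBYY B=OWOB L=GWOW
After move 4 (R): R=YYYB U=RRBR F=RGGG D=OOYO B=BWWB
After move 5 (F'): F=GGRG U=RRYY R=OYOB D=WWYO L=GROB
After move 6 (U'): U=RYRY F=GRRG R=GGOB B=OYWB L=BWOB
After move 7 (F): F=RGGR U=RYBW R=RGYB D=OGYO L=BWOW
Query 1: D[0] = O
Query 2: F[0] = R
Query 3: R[2] = Y
Query 4: B[1] = Y

Answer: O R Y Y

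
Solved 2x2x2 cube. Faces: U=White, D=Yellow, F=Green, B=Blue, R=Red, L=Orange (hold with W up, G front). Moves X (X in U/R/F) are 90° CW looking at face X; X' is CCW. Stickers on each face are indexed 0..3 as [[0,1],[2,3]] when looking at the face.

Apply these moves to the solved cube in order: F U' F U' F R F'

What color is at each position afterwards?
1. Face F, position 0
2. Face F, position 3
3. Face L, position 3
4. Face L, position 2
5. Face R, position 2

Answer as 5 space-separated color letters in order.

Answer: G Y R O O

Derivation:
After move 1 (F): F=GGGG U=WWOO R=WRWR D=RRYY L=OYOY
After move 2 (U'): U=WOWO F=OYGG R=GGWR B=WRBB L=BBOY
After move 3 (F): F=GOGY U=WOYB R=WGOR D=WGYY L=BROR
After move 4 (U'): U=OBWY F=BRGY R=GOOR B=WGBB L=WROR
After move 5 (F): F=GBYR U=OBRR R=WOYR D=OGYY L=WWOG
After move 6 (R): R=YWRO U=OBRR F=GGYY D=OBYW B=RGBB
After move 7 (F'): F=GYGY U=OBYR R=BWOO D=WGYW L=WROR
Query 1: F[0] = G
Query 2: F[3] = Y
Query 3: L[3] = R
Query 4: L[2] = O
Query 5: R[2] = O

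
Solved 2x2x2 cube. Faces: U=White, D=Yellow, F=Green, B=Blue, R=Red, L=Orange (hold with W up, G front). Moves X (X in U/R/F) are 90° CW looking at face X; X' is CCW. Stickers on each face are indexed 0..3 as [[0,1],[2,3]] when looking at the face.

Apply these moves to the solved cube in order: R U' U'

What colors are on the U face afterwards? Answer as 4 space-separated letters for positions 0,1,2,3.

After move 1 (R): R=RRRR U=WGWG F=GYGY D=YBYB B=WBWB
After move 2 (U'): U=GGWW F=OOGY R=GYRR B=RRWB L=WBOO
After move 3 (U'): U=GWGW F=WBGY R=OORR B=GYWB L=RROO
Query: U face = GWGW

Answer: G W G W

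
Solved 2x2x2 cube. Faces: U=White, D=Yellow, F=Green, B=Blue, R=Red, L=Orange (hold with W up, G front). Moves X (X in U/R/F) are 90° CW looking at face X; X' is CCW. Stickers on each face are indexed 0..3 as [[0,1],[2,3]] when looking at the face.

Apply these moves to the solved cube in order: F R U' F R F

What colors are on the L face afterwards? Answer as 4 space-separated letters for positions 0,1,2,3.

Answer: O R O W

Derivation:
After move 1 (F): F=GGGG U=WWOO R=WRWR D=RRYY L=OYOY
After move 2 (R): R=WWRR U=WGOG F=GRGY D=RBYB B=OBWB
After move 3 (U'): U=GGWO F=OYGY R=GRRR B=WWWB L=OBOY
After move 4 (F): F=GOYY U=GGYB R=WROR D=RGYB L=OROB
After move 5 (R): R=OWRR U=GOYY F=GGYB D=RWYW B=BWGB
After move 6 (F): F=YGBG U=GOBR R=YWYR D=ROYW L=OROW
Query: L face = OROW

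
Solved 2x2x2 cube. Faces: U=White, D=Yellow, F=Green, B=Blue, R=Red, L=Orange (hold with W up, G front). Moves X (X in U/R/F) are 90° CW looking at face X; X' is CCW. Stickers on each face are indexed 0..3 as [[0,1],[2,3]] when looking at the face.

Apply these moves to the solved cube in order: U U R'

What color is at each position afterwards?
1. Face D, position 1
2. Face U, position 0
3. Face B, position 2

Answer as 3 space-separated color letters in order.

After move 1 (U): U=WWWW F=RRGG R=BBRR B=OOBB L=GGOO
After move 2 (U): U=WWWW F=BBGG R=OORR B=GGBB L=RROO
After move 3 (R'): R=OROR U=WBWG F=BWGW D=YBYG B=YGYB
Query 1: D[1] = B
Query 2: U[0] = W
Query 3: B[2] = Y

Answer: B W Y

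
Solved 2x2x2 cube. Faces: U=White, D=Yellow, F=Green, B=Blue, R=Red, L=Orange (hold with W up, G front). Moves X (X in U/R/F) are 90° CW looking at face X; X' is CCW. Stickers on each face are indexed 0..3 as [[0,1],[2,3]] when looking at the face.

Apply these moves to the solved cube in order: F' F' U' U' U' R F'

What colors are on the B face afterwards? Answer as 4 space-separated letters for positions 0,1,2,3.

Answer: W R W B

Derivation:
After move 1 (F'): F=GGGG U=WWRR R=YRYR D=OOYY L=OWOW
After move 2 (F'): F=GGGG U=WWYY R=OROR D=WWYY L=OROR
After move 3 (U'): U=WYWY F=ORGG R=GGOR B=ORBB L=BBOR
After move 4 (U'): U=YYWW F=BBGG R=OROR B=GGBB L=OROR
After move 5 (U'): U=YWYW F=ORGG R=BBOR B=ORBB L=GGOR
After move 6 (R): R=OBRB U=YRYG F=OWGY D=WBYO B=WRWB
After move 7 (F'): F=WYOG U=YROR R=BBWB D=GRYO L=GGOY
Query: B face = WRWB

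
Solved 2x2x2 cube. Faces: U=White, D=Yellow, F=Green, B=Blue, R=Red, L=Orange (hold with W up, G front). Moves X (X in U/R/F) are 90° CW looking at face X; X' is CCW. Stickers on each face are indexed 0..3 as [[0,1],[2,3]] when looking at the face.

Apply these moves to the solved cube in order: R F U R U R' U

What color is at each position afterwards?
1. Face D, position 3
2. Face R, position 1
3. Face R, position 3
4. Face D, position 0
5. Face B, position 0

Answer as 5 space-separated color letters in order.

Answer: B G R R W

Derivation:
After move 1 (R): R=RRRR U=WGWG F=GYGY D=YBYB B=WBWB
After move 2 (F): F=GGYY U=WGOO R=WRGR D=RRYB L=OYOB
After move 3 (U): U=OWOG F=WRYY R=WBGR B=OYWB L=GGOB
After move 4 (R): R=GWRB U=OROY F=WRYB D=RWYO B=GYWB
After move 5 (U): U=OOYR F=GWYB R=GYRB B=GGWB L=WROB
After move 6 (R'): R=YBGR U=OWYG F=GOYR D=RWYB B=OGWB
After move 7 (U): U=YOGW F=YBYR R=OGGR B=WRWB L=GOOB
Query 1: D[3] = B
Query 2: R[1] = G
Query 3: R[3] = R
Query 4: D[0] = R
Query 5: B[0] = W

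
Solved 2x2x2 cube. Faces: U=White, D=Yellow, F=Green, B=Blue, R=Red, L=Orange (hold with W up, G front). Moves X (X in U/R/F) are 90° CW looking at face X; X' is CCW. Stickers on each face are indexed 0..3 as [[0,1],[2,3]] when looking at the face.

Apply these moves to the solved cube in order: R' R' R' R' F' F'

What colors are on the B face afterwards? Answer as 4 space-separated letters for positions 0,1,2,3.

After move 1 (R'): R=RRRR U=WBWB F=GWGW D=YGYG B=YBYB
After move 2 (R'): R=RRRR U=WYWY F=GBGB D=YWYW B=GBGB
After move 3 (R'): R=RRRR U=WGWG F=GYGY D=YBYB B=WBWB
After move 4 (R'): R=RRRR U=WWWW F=GGGG D=YYYY B=BBBB
After move 5 (F'): F=GGGG U=WWRR R=YRYR D=OOYY L=OWOW
After move 6 (F'): F=GGGG U=WWYY R=OROR D=WWYY L=OROR
Query: B face = BBBB

Answer: B B B B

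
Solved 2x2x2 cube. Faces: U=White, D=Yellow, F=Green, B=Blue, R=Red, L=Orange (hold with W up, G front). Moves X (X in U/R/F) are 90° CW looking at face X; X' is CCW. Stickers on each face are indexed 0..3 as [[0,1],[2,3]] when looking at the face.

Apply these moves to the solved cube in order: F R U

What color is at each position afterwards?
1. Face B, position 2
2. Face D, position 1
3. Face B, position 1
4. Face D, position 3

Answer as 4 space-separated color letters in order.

Answer: W B Y B

Derivation:
After move 1 (F): F=GGGG U=WWOO R=WRWR D=RRYY L=OYOY
After move 2 (R): R=WWRR U=WGOG F=GRGY D=RBYB B=OBWB
After move 3 (U): U=OWGG F=WWGY R=OBRR B=OYWB L=GROY
Query 1: B[2] = W
Query 2: D[1] = B
Query 3: B[1] = Y
Query 4: D[3] = B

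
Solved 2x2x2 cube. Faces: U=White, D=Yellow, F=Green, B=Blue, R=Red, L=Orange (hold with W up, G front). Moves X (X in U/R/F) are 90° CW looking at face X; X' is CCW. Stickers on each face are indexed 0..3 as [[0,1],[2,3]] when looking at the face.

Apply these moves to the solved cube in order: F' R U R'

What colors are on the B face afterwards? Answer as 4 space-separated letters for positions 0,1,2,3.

After move 1 (F'): F=GGGG U=WWRR R=YRYR D=OOYY L=OWOW
After move 2 (R): R=YYRR U=WGRG F=GOGY D=OBYB B=RBWB
After move 3 (U): U=RWGG F=YYGY R=RBRR B=OWWB L=GOOW
After move 4 (R'): R=BRRR U=RWGO F=YWGG D=OYYY B=BWBB
Query: B face = BWBB

Answer: B W B B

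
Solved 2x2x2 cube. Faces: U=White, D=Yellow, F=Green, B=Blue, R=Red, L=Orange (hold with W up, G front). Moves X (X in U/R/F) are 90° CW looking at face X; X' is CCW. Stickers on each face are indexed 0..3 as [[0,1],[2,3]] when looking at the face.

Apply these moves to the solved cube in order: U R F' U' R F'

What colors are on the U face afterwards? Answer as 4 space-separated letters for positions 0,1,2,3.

Answer: R G Y B

Derivation:
After move 1 (U): U=WWWW F=RRGG R=BBRR B=OOBB L=GGOO
After move 2 (R): R=RBRB U=WRWG F=RYGY D=YBYO B=WOWB
After move 3 (F'): F=YYRG U=WRRR R=BBYB D=GOYO L=GGOW
After move 4 (U'): U=RRWR F=GGRG R=YYYB B=BBWB L=WOOW
After move 5 (R): R=YYBY U=RGWG F=GORO D=GWYB B=RBRB
After move 6 (F'): F=OOGR U=RGYB R=WYGY D=OWYB L=WGOW
Query: U face = RGYB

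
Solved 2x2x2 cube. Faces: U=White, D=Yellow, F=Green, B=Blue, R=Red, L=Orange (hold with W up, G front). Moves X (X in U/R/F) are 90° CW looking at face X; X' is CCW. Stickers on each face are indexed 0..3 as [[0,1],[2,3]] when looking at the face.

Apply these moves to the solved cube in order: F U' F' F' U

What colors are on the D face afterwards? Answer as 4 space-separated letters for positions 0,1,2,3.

After move 1 (F): F=GGGG U=WWOO R=WRWR D=RRYY L=OYOY
After move 2 (U'): U=WOWO F=OYGG R=GGWR B=WRBB L=BBOY
After move 3 (F'): F=YGOG U=WOGW R=RGRR D=BYYY L=BOOW
After move 4 (F'): F=GGYO U=WORR R=YGBR D=OWYY L=BWOG
After move 5 (U): U=RWRO F=YGYO R=WRBR B=BWBB L=GGOG
Query: D face = OWYY

Answer: O W Y Y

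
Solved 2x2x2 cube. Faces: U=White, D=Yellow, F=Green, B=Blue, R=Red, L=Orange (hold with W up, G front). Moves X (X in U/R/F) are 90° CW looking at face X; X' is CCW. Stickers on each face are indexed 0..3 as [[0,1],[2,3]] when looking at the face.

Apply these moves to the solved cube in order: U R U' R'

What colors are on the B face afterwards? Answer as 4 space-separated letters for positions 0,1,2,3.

After move 1 (U): U=WWWW F=RRGG R=BBRR B=OOBB L=GGOO
After move 2 (R): R=RBRB U=WRWG F=RYGY D=YBYO B=WOWB
After move 3 (U'): U=RGWW F=GGGY R=RYRB B=RBWB L=WOOO
After move 4 (R'): R=YBRR U=RWWR F=GGGW D=YGYY B=OBBB
Query: B face = OBBB

Answer: O B B B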